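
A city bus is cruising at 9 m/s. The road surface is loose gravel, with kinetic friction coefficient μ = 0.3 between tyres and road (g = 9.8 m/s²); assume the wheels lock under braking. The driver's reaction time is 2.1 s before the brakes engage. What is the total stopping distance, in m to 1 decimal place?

Total stopping distance ≈ 32.7 m

a = μg = 0.3 × 9.8 = 2.940 m/s².
Reaction distance = v·t_r = 9.0000 × 2.1 = 18.900 m.
Braking distance = v²/(2a) = 9.0000² / (2 × 2.940) = 81.000 / 5.880 = 13.776 m.
Total = 18.900 + 13.776 = 32.676 m.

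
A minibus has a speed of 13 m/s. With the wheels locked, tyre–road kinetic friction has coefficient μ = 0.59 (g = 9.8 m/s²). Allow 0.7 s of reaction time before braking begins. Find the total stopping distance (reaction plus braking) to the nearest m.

Total stopping distance ≈ 24 m

a = μg = 0.59 × 9.8 = 5.782 m/s².
Reaction distance = v·t_r = 13.0000 × 0.7 = 9.100 m.
Braking distance = v²/(2a) = 13.0000² / (2 × 5.782) = 169.000 / 11.564 = 14.614 m.
Total = 9.100 + 14.614 = 23.714 m.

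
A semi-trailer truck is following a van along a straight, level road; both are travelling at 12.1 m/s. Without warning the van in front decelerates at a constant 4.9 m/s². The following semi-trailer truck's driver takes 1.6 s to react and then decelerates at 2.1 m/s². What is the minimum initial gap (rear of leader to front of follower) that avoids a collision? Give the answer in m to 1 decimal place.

Leader travels v²/(2a_L) = 146.410 / 9.800 = 14.940 m before stopping.
Follower covers v·t_r = 12.1000 × 1.6 = 19.360 m while reacting, then v²/(2a_F) = 146.410 / 4.200 = 34.860 m while braking, for a total of 19.360 + 34.860 = 54.220 m.
Since a_F ≤ a_L and the follower starts braking later, the follower is never slower than the leader, so the closest approach is when both have stopped.
Minimum gap = 54.220 − 14.940 = 39.280 m.

Minimum gap ≈ 39.3 m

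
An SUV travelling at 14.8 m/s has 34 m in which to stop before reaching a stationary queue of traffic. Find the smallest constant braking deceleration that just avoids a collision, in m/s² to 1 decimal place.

v² = 2a·d ⇒ a = v²/(2d) = 14.8000² / (2 × 34.000) = 219.040 / 68.000 = 3.2212 m/s².

Required deceleration ≈ 3.2 m/s²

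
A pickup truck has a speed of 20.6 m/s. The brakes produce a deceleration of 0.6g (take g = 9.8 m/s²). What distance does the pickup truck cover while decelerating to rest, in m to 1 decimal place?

Braking distance ≈ 36.1 m

a = 0.6 × 9.8 = 5.880 m/s².
Braking distance = v²/(2a) = 20.6000² / (2 × 5.880) = 424.360 / 11.760 = 36.085 m.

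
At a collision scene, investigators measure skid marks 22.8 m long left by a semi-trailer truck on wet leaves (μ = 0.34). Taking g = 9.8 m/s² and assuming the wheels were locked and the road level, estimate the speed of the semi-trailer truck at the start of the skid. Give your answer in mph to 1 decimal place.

Initial speed ≈ 27.6 mph

Deceleration a = μg = 0.34 × 9.8 = 3.332 m/s².
v = √(2a·d) = √(2 × 3.332 × 22.8) = √151.939 = 12.3264 m/s.
= 12.3264 ÷ 0.44704 = 27.573 mph.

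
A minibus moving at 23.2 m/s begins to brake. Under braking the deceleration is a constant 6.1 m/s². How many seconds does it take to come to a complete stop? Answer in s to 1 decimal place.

Braking time = v/a = 23.2000 / 6.100 = 3.803 s.

Braking time ≈ 3.8 s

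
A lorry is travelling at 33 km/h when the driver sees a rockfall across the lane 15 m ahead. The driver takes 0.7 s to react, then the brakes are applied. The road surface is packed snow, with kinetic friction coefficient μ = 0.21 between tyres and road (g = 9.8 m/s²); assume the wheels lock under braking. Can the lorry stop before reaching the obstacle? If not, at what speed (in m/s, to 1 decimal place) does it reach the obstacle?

No — it strikes the obstacle at 7.0 m/s

33 km/h ÷ 3.6 = 9.1667 m/s.
a = μg = 0.21 × 9.8 = 2.058 m/s².
Reaction distance = 9.1667 × 0.7 = 6.417 m.
Braking distance needed to stop: v²/(2a) = 84.028 / 4.116 = 20.415 m, so total needed = 6.417 + 20.415 = 26.832 m > 15 m — it cannot stop.
Distance remaining when braking begins: 15 − 6.417 = 8.583 m.
v² = v₀² − 2a·d = 84.028 − 2 × 2.058 × 8.583 = 48.700 m²/s².
v = √48.700 = 6.979 m/s.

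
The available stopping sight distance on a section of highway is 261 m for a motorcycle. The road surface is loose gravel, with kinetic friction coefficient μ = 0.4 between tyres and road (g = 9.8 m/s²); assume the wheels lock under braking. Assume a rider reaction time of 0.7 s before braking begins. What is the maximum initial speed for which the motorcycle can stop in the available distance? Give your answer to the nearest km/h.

Maximum speed ≈ 153 km/h

a = μg = 0.4 × 9.8 = 3.920 m/s².
Stopping distance: v·t_r + v²/(2a) = 261 with t_r = 0.7 s and a = 3.920 m/s².
So v² + 5.488 v − 2046.24 = 0.
Positive root: v = −a·t_r + √((a·t_r)² + 2a·d) = −2.744 + √(7.530 + 2046.24) = 42.5745 m/s.
42.5745 m/s × 3.6 = 153.268 km/h.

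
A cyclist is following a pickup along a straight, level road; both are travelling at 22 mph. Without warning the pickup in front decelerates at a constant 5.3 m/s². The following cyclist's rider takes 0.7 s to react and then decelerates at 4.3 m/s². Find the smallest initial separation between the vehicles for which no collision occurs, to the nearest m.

Minimum gap ≈ 9 m

22 mph × 0.44704 = 9.8349 m/s.
Leader travels v²/(2a_L) = 96.725 / 10.600 = 9.125 m before stopping.
Follower covers v·t_r = 9.8349 × 0.7 = 6.884 m while reacting, then v²/(2a_F) = 96.725 / 8.600 = 11.247 m while braking, for a total of 6.884 + 11.247 = 18.131 m.
Since a_F ≤ a_L and the follower starts braking later, the follower is never slower than the leader, so the closest approach is when both have stopped.
Minimum gap = 18.131 − 9.125 = 9.006 m.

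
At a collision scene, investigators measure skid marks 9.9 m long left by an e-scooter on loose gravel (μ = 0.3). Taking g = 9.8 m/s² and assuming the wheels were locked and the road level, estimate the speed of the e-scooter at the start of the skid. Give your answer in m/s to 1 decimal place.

Deceleration a = μg = 0.3 × 9.8 = 2.940 m/s².
v = √(2a·d) = √(2 × 2.940 × 9.9) = √58.212 = 7.6297 m/s.

Initial speed ≈ 7.6 m/s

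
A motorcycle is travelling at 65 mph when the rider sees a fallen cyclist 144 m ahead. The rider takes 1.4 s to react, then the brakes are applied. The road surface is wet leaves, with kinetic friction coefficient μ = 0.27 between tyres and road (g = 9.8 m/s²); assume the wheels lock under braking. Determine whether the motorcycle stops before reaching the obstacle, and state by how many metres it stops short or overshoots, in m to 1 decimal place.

65 mph × 0.44704 = 29.0576 m/s.
a = μg = 0.27 × 9.8 = 2.646 m/s².
Reaction distance = 29.0576 × 1.4 = 40.681 m.
Braking distance = v²/(2a) = 844.344 / 5.292 = 159.551 m.
Total stopping distance = 40.681 + 159.551 = 200.232 m, vs 144 m available — it cannot stop in time and overshoots by 200.232 − 144 = 56.232 m.

No — it overshoots by 56.2 m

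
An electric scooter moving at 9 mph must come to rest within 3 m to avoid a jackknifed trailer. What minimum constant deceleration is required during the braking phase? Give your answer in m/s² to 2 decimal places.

Required deceleration ≈ 2.70 m/s²

9 mph × 0.44704 = 4.0234 m/s.
v² = 2a·d ⇒ a = v²/(2d) = 4.0234² / (2 × 3.000) = 16.188 / 6.000 = 2.6980 m/s².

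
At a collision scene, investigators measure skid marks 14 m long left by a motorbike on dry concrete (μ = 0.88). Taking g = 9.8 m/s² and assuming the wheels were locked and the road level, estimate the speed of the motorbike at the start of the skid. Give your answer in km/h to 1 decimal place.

Deceleration a = μg = 0.88 × 9.8 = 8.624 m/s².
v = √(2a·d) = √(2 × 8.624 × 14) = √241.472 = 15.5394 m/s.
= 15.5394 × 3.6 = 55.942 km/h.

Initial speed ≈ 55.9 km/h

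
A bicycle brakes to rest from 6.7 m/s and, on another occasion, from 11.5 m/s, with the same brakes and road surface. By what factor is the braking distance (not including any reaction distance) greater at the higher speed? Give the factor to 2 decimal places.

Factor ≈ 2.95

Braking distance d = v²/(2a), so with a fixed, d ∝ v².
Factor = (11.5/6.7)² = 1.7164² = 2.9460.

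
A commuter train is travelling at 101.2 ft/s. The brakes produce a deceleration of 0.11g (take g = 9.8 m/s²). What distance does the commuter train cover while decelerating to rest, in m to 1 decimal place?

Braking distance ≈ 441.3 m

101.2 ft/s × 0.3048 = 30.8458 m/s.
a = 0.11 × 9.8 = 1.078 m/s².
Braking distance = v²/(2a) = 30.8458² / (2 × 1.078) = 951.463 / 2.156 = 441.309 m.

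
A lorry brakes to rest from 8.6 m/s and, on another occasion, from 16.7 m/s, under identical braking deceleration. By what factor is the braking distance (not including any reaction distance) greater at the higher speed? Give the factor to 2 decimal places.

Factor ≈ 3.77

Braking distance d = v²/(2a), so with a fixed, d ∝ v².
Factor = (16.7/8.6)² = 1.9419² = 3.7710.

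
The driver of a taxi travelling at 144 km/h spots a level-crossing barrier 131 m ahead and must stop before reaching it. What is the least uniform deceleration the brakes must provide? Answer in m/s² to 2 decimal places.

144 km/h ÷ 3.6 = 40.0000 m/s.
v² = 2a·d ⇒ a = v²/(2d) = 40.0000² / (2 × 131.000) = 1600.000 / 262.000 = 6.1069 m/s².

Required deceleration ≈ 6.11 m/s²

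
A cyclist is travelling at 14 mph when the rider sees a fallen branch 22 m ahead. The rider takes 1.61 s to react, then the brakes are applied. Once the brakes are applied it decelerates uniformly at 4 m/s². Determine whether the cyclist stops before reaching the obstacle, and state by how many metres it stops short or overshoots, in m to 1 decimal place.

14 mph × 0.44704 = 6.2586 m/s.
Reaction distance = 6.2586 × 1.61 = 10.076 m.
Braking distance = v²/(2a) = 39.170 / 8.000 = 4.896 m.
Total stopping distance = 10.076 + 4.896 = 14.972 m, vs 22 m available — it stops with 22 − 14.972 = 7.028 m to spare.

Yes — it stops 7.0 m short of the obstacle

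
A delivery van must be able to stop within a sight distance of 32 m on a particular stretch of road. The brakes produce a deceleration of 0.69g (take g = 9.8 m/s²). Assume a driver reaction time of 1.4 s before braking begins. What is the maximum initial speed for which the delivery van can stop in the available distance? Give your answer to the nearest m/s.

a = 0.69 × 9.8 = 6.762 m/s².
Stopping distance: v·t_r + v²/(2a) = 32 with t_r = 1.4 s and a = 6.762 m/s².
So v² + 18.934 v − 432.77 = 0.
Positive root: v = −a·t_r + √((a·t_r)² + 2a·d) = −9.467 + √(89.624 + 432.77) = 13.3889 m/s.

Maximum speed ≈ 13 m/s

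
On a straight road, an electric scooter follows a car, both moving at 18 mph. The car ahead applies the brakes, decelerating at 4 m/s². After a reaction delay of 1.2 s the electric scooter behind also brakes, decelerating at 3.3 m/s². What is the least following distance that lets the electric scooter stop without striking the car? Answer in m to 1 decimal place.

18 mph × 0.44704 = 8.0467 m/s.
Leader travels v²/(2a_L) = 64.749 / 8.000 = 8.094 m before stopping.
Follower covers v·t_r = 8.0467 × 1.2 = 9.656 m while reacting, then v²/(2a_F) = 64.749 / 6.600 = 9.810 m while braking, for a total of 9.656 + 9.810 = 19.466 m.
Since a_F ≤ a_L and the follower starts braking later, the follower is never slower than the leader, so the closest approach is when both have stopped.
Minimum gap = 19.466 − 8.094 = 11.372 m.

Minimum gap ≈ 11.4 m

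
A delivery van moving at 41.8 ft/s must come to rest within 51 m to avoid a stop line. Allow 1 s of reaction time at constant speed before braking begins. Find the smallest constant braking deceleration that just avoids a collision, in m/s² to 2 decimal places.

41.8 ft/s × 0.3048 = 12.7406 m/s.
Distance covered during reaction = 12.7406 × 1 = 12.741 m.
Distance available for braking: 51 − 12.741 = 38.259 m.
v² = 2a·d ⇒ a = v²/(2d) = 12.7406² / (2 × 38.259) = 162.323 / 76.518 = 2.1214 m/s².

Required deceleration ≈ 2.12 m/s²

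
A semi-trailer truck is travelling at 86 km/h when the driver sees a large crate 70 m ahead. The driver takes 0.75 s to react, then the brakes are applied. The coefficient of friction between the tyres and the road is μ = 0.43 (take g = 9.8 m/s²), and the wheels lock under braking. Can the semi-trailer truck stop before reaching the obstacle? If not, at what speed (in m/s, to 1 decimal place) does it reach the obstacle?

No — it strikes the obstacle at 11.5 m/s

86 km/h ÷ 3.6 = 23.8889 m/s.
a = μg = 0.43 × 9.8 = 4.214 m/s².
Reaction distance = 23.8889 × 0.75 = 17.917 m.
Braking distance needed to stop: v²/(2a) = 570.680 / 8.428 = 67.712 m, so total needed = 17.917 + 67.712 = 85.629 m > 70 m — it cannot stop.
Distance remaining when braking begins: 70 − 17.917 = 52.083 m.
v² = v₀² − 2a·d = 570.680 − 2 × 4.214 × 52.083 = 131.724 m²/s².
v = √131.724 = 11.477 m/s.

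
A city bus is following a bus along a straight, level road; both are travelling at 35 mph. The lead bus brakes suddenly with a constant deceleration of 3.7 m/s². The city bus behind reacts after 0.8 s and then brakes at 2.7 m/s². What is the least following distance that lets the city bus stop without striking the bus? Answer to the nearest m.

Minimum gap ≈ 25 m

35 mph × 0.44704 = 15.6464 m/s.
Leader travels v²/(2a_L) = 244.810 / 7.400 = 33.082 m before stopping.
Follower covers v·t_r = 15.6464 × 0.8 = 12.517 m while reacting, then v²/(2a_F) = 244.810 / 5.400 = 45.335 m while braking, for a total of 12.517 + 45.335 = 57.852 m.
Since a_F ≤ a_L and the follower starts braking later, the follower is never slower than the leader, so the closest approach is when both have stopped.
Minimum gap = 57.852 − 33.082 = 24.770 m.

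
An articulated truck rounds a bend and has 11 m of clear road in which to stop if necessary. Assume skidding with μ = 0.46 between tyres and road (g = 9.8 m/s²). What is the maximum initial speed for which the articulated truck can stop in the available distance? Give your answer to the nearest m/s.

a = μg = 0.46 × 9.8 = 4.508 m/s².
v²/(2a) = d ⇒ v = √(2 × 4.508 × 11) = √99.18 = 9.9589 m/s.

Maximum speed ≈ 10 m/s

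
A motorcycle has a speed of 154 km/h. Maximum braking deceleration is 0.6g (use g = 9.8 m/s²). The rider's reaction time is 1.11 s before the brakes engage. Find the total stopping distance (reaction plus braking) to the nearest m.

Total stopping distance ≈ 203 m

154 km/h ÷ 3.6 = 42.7778 m/s.
a = 0.6 × 9.8 = 5.880 m/s².
Reaction distance = v·t_r = 42.7778 × 1.11 = 47.483 m.
Braking distance = v²/(2a) = 42.7778² / (2 × 5.880) = 1829.940 / 11.760 = 155.607 m.
Total = 47.483 + 155.607 = 203.090 m.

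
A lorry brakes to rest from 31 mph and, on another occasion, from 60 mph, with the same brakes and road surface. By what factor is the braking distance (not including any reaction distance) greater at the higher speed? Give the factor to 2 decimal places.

Factor ≈ 3.75

Braking distance d = v²/(2a), so with a fixed, d ∝ v².
Factor = (60/31)² = 1.9355² = 3.7462.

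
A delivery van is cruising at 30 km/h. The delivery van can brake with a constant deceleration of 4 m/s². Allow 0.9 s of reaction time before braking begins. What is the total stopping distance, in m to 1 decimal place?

Total stopping distance ≈ 16.2 m

30 km/h ÷ 3.6 = 8.3333 m/s.
Reaction distance = v·t_r = 8.3333 × 0.9 = 7.500 m.
Braking distance = v²/(2a) = 8.3333² / (2 × 4.000) = 69.444 / 8.000 = 8.681 m.
Total = 7.500 + 8.681 = 16.181 m.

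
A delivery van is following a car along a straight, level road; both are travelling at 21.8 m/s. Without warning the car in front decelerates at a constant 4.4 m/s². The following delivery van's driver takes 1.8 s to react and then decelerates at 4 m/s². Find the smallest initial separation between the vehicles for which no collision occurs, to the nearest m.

Minimum gap ≈ 45 m

Leader travels v²/(2a_L) = 475.240 / 8.800 = 54.005 m before stopping.
Follower covers v·t_r = 21.8000 × 1.8 = 39.240 m while reacting, then v²/(2a_F) = 475.240 / 8.000 = 59.405 m while braking, for a total of 39.240 + 59.405 = 98.645 m.
Since a_F ≤ a_L and the follower starts braking later, the follower is never slower than the leader, so the closest approach is when both have stopped.
Minimum gap = 98.645 − 54.005 = 44.640 m.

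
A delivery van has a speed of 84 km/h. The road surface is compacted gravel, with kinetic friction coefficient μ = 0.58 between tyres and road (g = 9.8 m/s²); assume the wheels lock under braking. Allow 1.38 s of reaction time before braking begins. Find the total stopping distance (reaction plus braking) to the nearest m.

Total stopping distance ≈ 80 m

84 km/h ÷ 3.6 = 23.3333 m/s.
a = μg = 0.58 × 9.8 = 5.684 m/s².
Reaction distance = v·t_r = 23.3333 × 1.38 = 32.200 m.
Braking distance = v²/(2a) = 23.3333² / (2 × 5.684) = 544.443 / 11.368 = 47.893 m.
Total = 32.200 + 47.893 = 80.093 m.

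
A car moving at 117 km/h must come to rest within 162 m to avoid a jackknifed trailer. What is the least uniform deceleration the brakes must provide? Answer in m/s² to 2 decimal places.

Required deceleration ≈ 3.26 m/s²

117 km/h ÷ 3.6 = 32.5000 m/s.
v² = 2a·d ⇒ a = v²/(2d) = 32.5000² / (2 × 162.000) = 1056.250 / 324.000 = 3.2600 m/s².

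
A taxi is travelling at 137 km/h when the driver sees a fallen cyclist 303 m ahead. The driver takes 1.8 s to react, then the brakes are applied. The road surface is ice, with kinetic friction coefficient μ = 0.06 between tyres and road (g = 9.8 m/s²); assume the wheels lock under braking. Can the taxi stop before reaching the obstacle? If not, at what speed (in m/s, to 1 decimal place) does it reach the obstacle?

137 km/h ÷ 3.6 = 38.0556 m/s.
a = μg = 0.06 × 9.8 = 0.588 m/s².
Reaction distance = 38.0556 × 1.8 = 68.500 m.
Braking distance needed to stop: v²/(2a) = 1448.229 / 1.176 = 1231.487 m, so total needed = 68.500 + 1231.487 = 1299.987 m > 303 m — it cannot stop.
Distance remaining when braking begins: 303 − 68.500 = 234.500 m.
v² = v₀² − 2a·d = 1448.229 − 2 × 0.588 × 234.500 = 1172.457 m²/s².
v = √1172.457 = 34.241 m/s.

No — it strikes the obstacle at 34.2 m/s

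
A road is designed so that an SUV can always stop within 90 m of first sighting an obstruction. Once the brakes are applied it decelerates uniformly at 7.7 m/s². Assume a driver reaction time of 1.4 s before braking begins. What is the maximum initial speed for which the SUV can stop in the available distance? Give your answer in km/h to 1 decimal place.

Maximum speed ≈ 100.7 km/h

Stopping distance: v·t_r + v²/(2a) = 90 with t_r = 1.4 s and a = 7.700 m/s².
So v² + 21.560 v − 1386.00 = 0.
Positive root: v = −a·t_r + √((a·t_r)² + 2a·d) = −10.780 + √(116.208 + 1386.00) = 27.9783 m/s.
27.9783 m/s × 3.6 = 100.722 km/h.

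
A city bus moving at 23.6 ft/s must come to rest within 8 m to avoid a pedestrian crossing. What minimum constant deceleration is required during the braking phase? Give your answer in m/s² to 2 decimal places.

Required deceleration ≈ 3.23 m/s²

23.6 ft/s × 0.3048 = 7.1933 m/s.
v² = 2a·d ⇒ a = v²/(2d) = 7.1933² / (2 × 8.000) = 51.744 / 16.000 = 3.2340 m/s².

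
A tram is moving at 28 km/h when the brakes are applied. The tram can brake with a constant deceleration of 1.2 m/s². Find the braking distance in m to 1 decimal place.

28 km/h ÷ 3.6 = 7.7778 m/s.
Braking distance = v²/(2a) = 7.7778² / (2 × 1.200) = 60.494 / 2.400 = 25.206 m.

Braking distance ≈ 25.2 m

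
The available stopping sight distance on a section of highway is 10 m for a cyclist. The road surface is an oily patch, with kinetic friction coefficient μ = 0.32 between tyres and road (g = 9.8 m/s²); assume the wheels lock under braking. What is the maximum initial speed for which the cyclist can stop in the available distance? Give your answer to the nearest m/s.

Maximum speed ≈ 8 m/s

a = μg = 0.32 × 9.8 = 3.136 m/s².
v²/(2a) = d ⇒ v = √(2 × 3.136 × 10) = √62.72 = 7.9196 m/s.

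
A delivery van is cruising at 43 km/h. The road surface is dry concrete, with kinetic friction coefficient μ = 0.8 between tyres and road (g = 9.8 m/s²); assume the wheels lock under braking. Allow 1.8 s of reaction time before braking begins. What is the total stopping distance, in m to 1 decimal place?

Total stopping distance ≈ 30.6 m

43 km/h ÷ 3.6 = 11.9444 m/s.
a = μg = 0.8 × 9.8 = 7.840 m/s².
Reaction distance = v·t_r = 11.9444 × 1.8 = 21.500 m.
Braking distance = v²/(2a) = 11.9444² / (2 × 7.840) = 142.669 / 15.680 = 9.099 m.
Total = 21.500 + 9.099 = 30.599 m.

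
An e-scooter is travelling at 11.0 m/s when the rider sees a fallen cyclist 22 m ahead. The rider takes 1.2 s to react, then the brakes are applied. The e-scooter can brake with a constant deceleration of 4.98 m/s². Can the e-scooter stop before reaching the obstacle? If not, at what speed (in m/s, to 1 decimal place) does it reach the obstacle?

No — it strikes the obstacle at 5.8 m/s

Reaction distance = 11.0000 × 1.2 = 13.200 m.
Braking distance needed to stop: v²/(2a) = 121.000 / 9.960 = 12.149 m, so total needed = 13.200 + 12.149 = 25.349 m > 22 m — it cannot stop.
Distance remaining when braking begins: 22 − 13.200 = 8.800 m.
v² = v₀² − 2a·d = 121.000 − 2 × 4.980 × 8.800 = 33.352 m²/s².
v = √33.352 = 5.775 m/s.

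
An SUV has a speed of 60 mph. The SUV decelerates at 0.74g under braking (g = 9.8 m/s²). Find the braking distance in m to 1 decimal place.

Braking distance ≈ 49.6 m

60 mph × 0.44704 = 26.8224 m/s.
a = 0.74 × 9.8 = 7.252 m/s².
Braking distance = v²/(2a) = 26.8224² / (2 × 7.252) = 719.441 / 14.504 = 49.603 m.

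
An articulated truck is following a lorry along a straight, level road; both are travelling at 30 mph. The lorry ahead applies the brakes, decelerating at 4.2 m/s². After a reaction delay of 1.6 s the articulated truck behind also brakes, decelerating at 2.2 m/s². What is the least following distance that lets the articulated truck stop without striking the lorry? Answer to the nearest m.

30 mph × 0.44704 = 13.4112 m/s.
Leader travels v²/(2a_L) = 179.860 / 8.400 = 21.412 m before stopping.
Follower covers v·t_r = 13.4112 × 1.6 = 21.458 m while reacting, then v²/(2a_F) = 179.860 / 4.400 = 40.877 m while braking, for a total of 21.458 + 40.877 = 62.335 m.
Since a_F ≤ a_L and the follower starts braking later, the follower is never slower than the leader, so the closest approach is when both have stopped.
Minimum gap = 62.335 − 21.412 = 40.923 m.

Minimum gap ≈ 41 m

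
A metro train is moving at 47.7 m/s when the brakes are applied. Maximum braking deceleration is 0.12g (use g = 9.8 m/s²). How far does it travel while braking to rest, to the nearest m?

a = 0.12 × 9.8 = 1.176 m/s².
Braking distance = v²/(2a) = 47.7000² / (2 × 1.176) = 2275.290 / 2.352 = 967.385 m.

Braking distance ≈ 967 m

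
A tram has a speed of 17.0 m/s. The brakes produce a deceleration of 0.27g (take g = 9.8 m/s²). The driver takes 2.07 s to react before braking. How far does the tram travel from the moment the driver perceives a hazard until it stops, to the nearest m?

Total stopping distance ≈ 90 m

a = 0.27 × 9.8 = 2.646 m/s².
Reaction distance = v·t_r = 17.0000 × 2.07 = 35.190 m.
Braking distance = v²/(2a) = 17.0000² / (2 × 2.646) = 289.000 / 5.292 = 54.611 m.
Total = 35.190 + 54.611 = 89.801 m.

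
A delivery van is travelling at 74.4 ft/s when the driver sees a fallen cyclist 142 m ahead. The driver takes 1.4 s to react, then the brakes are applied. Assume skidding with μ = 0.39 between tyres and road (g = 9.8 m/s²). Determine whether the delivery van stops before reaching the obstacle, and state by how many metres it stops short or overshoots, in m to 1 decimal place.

Yes — it stops 43.0 m short of the obstacle

74.4 ft/s × 0.3048 = 22.6771 m/s.
a = μg = 0.39 × 9.8 = 3.822 m/s².
Reaction distance = 22.6771 × 1.4 = 31.748 m.
Braking distance = v²/(2a) = 514.251 / 7.644 = 67.275 m.
Total stopping distance = 31.748 + 67.275 = 99.023 m, vs 142 m available — it stops with 142 − 99.023 = 42.977 m to spare.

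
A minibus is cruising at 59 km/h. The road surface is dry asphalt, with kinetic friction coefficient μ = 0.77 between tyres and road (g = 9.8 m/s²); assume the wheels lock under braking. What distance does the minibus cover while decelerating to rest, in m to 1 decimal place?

59 km/h ÷ 3.6 = 16.3889 m/s.
a = μg = 0.77 × 9.8 = 7.546 m/s².
Braking distance = v²/(2a) = 16.3889² / (2 × 7.546) = 268.596 / 15.092 = 17.797 m.

Braking distance ≈ 17.8 m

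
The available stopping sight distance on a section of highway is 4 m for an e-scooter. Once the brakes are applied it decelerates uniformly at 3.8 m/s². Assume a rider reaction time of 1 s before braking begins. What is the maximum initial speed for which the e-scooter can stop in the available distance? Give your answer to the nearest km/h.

Maximum speed ≈ 10 km/h

Stopping distance: v·t_r + v²/(2a) = 4 with t_r = 1 s and a = 3.800 m/s².
So v² + 7.600 v − 30.40 = 0.
Positive root: v = −a·t_r + √((a·t_r)² + 2a·d) = −3.800 + √(14.440 + 30.40) = 2.8963 m/s.
2.8963 m/s × 3.6 = 10.427 km/h.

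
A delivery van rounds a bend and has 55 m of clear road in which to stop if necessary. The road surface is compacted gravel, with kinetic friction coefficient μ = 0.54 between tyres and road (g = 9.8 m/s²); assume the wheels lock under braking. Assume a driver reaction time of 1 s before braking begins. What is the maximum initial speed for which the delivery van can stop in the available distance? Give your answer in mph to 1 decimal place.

Maximum speed ≈ 43.4 mph

a = μg = 0.54 × 9.8 = 5.292 m/s².
Stopping distance: v·t_r + v²/(2a) = 55 with t_r = 1 s and a = 5.292 m/s².
So v² + 10.584 v − 582.12 = 0.
Positive root: v = −a·t_r + √((a·t_r)² + 2a·d) = −5.292 + √(28.005 + 582.12) = 19.4087 m/s.
19.4087 m/s ÷ 0.44704 = 43.416 mph.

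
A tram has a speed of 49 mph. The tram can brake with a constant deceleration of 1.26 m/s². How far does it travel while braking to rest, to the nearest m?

Braking distance ≈ 190 m

49 mph × 0.44704 = 21.9050 m/s.
Braking distance = v²/(2a) = 21.9050² / (2 × 1.260) = 479.829 / 2.520 = 190.408 m.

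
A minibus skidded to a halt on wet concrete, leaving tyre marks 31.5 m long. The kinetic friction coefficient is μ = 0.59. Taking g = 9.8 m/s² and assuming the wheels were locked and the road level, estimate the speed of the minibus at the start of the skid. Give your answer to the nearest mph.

Deceleration a = μg = 0.59 × 9.8 = 5.782 m/s².
v = √(2a·d) = √(2 × 5.782 × 31.5) = √364.266 = 19.0858 m/s.
= 19.0858 ÷ 0.44704 = 42.694 mph.

Initial speed ≈ 43 mph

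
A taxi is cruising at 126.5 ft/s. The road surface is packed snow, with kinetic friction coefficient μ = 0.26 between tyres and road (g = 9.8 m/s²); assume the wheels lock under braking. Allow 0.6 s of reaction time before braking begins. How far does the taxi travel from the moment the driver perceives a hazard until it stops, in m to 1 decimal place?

126.5 ft/s × 0.3048 = 38.5572 m/s.
a = μg = 0.26 × 9.8 = 2.548 m/s².
Reaction distance = v·t_r = 38.5572 × 0.6 = 23.134 m.
Braking distance = v²/(2a) = 38.5572² / (2 × 2.548) = 1486.658 / 5.096 = 291.730 m.
Total = 23.134 + 291.730 = 314.864 m.

Total stopping distance ≈ 314.9 m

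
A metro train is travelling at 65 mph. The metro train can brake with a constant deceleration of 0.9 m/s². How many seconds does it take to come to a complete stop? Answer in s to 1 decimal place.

65 mph × 0.44704 = 29.0576 m/s.
Braking time = v/a = 29.0576 / 0.900 = 32.286 s.

Braking time ≈ 32.3 s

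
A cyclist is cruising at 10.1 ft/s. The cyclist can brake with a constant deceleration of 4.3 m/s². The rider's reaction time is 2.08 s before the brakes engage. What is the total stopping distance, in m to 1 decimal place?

10.1 ft/s × 0.3048 = 3.0785 m/s.
Reaction distance = v·t_r = 3.0785 × 2.08 = 6.403 m.
Braking distance = v²/(2a) = 3.0785² / (2 × 4.300) = 9.477 / 8.600 = 1.102 m.
Total = 6.403 + 1.102 = 7.505 m.

Total stopping distance ≈ 7.5 m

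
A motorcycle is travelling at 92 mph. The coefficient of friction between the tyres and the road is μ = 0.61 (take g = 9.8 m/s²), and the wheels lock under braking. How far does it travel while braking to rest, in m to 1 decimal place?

Braking distance ≈ 141.5 m

92 mph × 0.44704 = 41.1277 m/s.
a = μg = 0.61 × 9.8 = 5.978 m/s².
Braking distance = v²/(2a) = 41.1277² / (2 × 5.978) = 1691.488 / 11.956 = 141.476 m.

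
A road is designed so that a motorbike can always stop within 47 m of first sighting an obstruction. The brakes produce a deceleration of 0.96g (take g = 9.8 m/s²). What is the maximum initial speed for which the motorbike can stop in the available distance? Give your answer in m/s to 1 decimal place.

Maximum speed ≈ 29.7 m/s

a = 0.96 × 9.8 = 9.408 m/s².
v²/(2a) = d ⇒ v = √(2 × 9.408 × 47) = √884.35 = 29.7380 m/s.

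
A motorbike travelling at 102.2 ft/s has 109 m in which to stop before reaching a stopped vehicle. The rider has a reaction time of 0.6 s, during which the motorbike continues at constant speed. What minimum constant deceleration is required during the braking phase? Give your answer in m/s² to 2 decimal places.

102.2 ft/s × 0.3048 = 31.1506 m/s.
Distance covered during reaction = 31.1506 × 0.6 = 18.690 m.
Distance available for braking: 109 − 18.690 = 90.310 m.
v² = 2a·d ⇒ a = v²/(2d) = 31.1506² / (2 × 90.310) = 970.360 / 180.620 = 5.3724 m/s².

Required deceleration ≈ 5.37 m/s²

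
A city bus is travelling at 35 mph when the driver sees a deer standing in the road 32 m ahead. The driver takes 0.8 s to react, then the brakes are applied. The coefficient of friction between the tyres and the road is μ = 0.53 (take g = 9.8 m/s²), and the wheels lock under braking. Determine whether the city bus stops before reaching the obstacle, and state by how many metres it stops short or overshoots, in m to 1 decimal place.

No — it overshoots by 4.1 m

35 mph × 0.44704 = 15.6464 m/s.
a = μg = 0.53 × 9.8 = 5.194 m/s².
Reaction distance = 15.6464 × 0.8 = 12.517 m.
Braking distance = v²/(2a) = 244.810 / 10.388 = 23.567 m.
Total stopping distance = 12.517 + 23.567 = 36.084 m, vs 32 m available — it cannot stop in time and overshoots by 36.084 − 32 = 4.084 m.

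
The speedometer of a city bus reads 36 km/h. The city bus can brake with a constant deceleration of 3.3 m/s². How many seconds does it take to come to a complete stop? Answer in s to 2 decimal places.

Braking time ≈ 3.03 s

36 km/h ÷ 3.6 = 10.0000 m/s.
Braking time = v/a = 10.0000 / 3.300 = 3.030 s.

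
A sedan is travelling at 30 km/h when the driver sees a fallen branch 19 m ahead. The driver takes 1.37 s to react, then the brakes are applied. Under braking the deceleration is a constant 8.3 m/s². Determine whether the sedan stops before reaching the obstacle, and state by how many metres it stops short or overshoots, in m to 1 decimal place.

30 km/h ÷ 3.6 = 8.3333 m/s.
Reaction distance = 8.3333 × 1.37 = 11.417 m.
Braking distance = v²/(2a) = 69.444 / 16.600 = 4.183 m.
Total stopping distance = 11.417 + 4.183 = 15.600 m, vs 19 m available — it stops with 19 − 15.600 = 3.400 m to spare.

Yes — it stops 3.4 m short of the obstacle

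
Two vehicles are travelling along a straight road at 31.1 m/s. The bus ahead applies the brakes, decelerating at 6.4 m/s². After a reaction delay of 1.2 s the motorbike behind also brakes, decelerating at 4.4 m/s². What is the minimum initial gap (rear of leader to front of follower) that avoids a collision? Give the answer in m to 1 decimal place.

Leader travels v²/(2a_L) = 967.210 / 12.800 = 75.563 m before stopping.
Follower covers v·t_r = 31.1000 × 1.2 = 37.320 m while reacting, then v²/(2a_F) = 967.210 / 8.800 = 109.910 m while braking, for a total of 37.320 + 109.910 = 147.230 m.
Since a_F ≤ a_L and the follower starts braking later, the follower is never slower than the leader, so the closest approach is when both have stopped.
Minimum gap = 147.230 − 75.563 = 71.667 m.

Minimum gap ≈ 71.7 m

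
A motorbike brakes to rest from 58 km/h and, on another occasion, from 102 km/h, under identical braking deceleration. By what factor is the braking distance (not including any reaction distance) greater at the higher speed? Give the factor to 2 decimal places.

Factor ≈ 3.09

Braking distance d = v²/(2a), so with a fixed, d ∝ v².
Factor = (102/58)² = 1.7586² = 3.0927.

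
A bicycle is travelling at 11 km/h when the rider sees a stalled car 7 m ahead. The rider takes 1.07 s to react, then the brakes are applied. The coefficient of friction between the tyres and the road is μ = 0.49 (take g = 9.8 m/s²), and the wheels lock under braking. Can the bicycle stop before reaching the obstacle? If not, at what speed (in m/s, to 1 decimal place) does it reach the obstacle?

11 km/h ÷ 3.6 = 3.0556 m/s.
a = μg = 0.49 × 9.8 = 4.802 m/s².
Reaction distance = 3.0556 × 1.07 = 3.269 m.
Braking distance = v²/(2a) = 9.337 / 9.604 = 0.972 m.
Total stopping distance = 3.269 + 0.972 = 4.241 m, vs 7 m available — it stops with 7 − 4.241 = 2.759 m to spare.

Yes — it stops about 2.8 m short of the obstacle, so it never reaches it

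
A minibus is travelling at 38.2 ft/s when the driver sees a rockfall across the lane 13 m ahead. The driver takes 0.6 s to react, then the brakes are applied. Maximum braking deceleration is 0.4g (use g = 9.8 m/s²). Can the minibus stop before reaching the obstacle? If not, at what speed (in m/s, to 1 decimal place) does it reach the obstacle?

No — it strikes the obstacle at 9.4 m/s

38.2 ft/s × 0.3048 = 11.6434 m/s.
a = 0.4 × 9.8 = 3.920 m/s².
Reaction distance = 11.6434 × 0.6 = 6.986 m.
Braking distance needed to stop: v²/(2a) = 135.569 / 7.840 = 17.292 m, so total needed = 6.986 + 17.292 = 24.278 m > 13 m — it cannot stop.
Distance remaining when braking begins: 13 − 6.986 = 6.014 m.
v² = v₀² − 2a·d = 135.569 − 2 × 3.920 × 6.014 = 88.419 m²/s².
v = √88.419 = 9.403 m/s.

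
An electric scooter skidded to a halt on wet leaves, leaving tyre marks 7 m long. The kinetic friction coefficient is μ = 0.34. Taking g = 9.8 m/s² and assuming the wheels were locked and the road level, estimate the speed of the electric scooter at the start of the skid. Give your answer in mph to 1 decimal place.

Initial speed ≈ 15.3 mph

Deceleration a = μg = 0.34 × 9.8 = 3.332 m/s².
v = √(2a·d) = √(2 × 3.332 × 7) = √46.648 = 6.8299 m/s.
= 6.8299 ÷ 0.44704 = 15.278 mph.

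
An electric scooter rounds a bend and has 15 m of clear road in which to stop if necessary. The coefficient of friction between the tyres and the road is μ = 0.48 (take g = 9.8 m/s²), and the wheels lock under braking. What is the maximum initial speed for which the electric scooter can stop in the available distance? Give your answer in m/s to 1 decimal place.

a = μg = 0.48 × 9.8 = 4.704 m/s².
v²/(2a) = d ⇒ v = √(2 × 4.704 × 15) = √141.12 = 11.8794 m/s.

Maximum speed ≈ 11.9 m/s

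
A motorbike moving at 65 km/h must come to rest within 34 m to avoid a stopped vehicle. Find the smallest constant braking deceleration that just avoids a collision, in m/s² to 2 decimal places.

65 km/h ÷ 3.6 = 18.0556 m/s.
v² = 2a·d ⇒ a = v²/(2d) = 18.0556² / (2 × 34.000) = 326.005 / 68.000 = 4.7942 m/s².

Required deceleration ≈ 4.79 m/s²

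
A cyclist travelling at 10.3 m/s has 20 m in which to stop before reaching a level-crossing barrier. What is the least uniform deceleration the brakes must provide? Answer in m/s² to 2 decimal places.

v² = 2a·d ⇒ a = v²/(2d) = 10.3000² / (2 × 20.000) = 106.090 / 40.000 = 2.6522 m/s².

Required deceleration ≈ 2.65 m/s²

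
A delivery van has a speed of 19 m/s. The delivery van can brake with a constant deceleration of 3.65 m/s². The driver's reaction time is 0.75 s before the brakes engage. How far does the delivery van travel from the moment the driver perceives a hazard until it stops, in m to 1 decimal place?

Total stopping distance ≈ 63.7 m

Reaction distance = v·t_r = 19.0000 × 0.75 = 14.250 m.
Braking distance = v²/(2a) = 19.0000² / (2 × 3.650) = 361.000 / 7.300 = 49.452 m.
Total = 14.250 + 49.452 = 63.702 m.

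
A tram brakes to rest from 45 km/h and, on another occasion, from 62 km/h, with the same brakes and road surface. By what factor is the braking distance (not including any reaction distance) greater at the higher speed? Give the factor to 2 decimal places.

Braking distance d = v²/(2a), so with a fixed, d ∝ v².
Factor = (62/45)² = 1.3778² = 1.8983.

Factor ≈ 1.90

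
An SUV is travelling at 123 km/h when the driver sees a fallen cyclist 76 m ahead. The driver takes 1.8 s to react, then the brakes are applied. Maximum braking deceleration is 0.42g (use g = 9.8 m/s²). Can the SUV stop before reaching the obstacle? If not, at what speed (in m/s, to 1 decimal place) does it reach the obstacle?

No — it strikes the obstacle at 32.4 m/s

123 km/h ÷ 3.6 = 34.1667 m/s.
a = 0.42 × 9.8 = 4.116 m/s².
Reaction distance = 34.1667 × 1.8 = 61.500 m.
Braking distance needed to stop: v²/(2a) = 1167.363 / 8.232 = 141.808 m, so total needed = 61.500 + 141.808 = 203.308 m > 76 m — it cannot stop.
Distance remaining when braking begins: 76 − 61.500 = 14.500 m.
v² = v₀² − 2a·d = 1167.363 − 2 × 4.116 × 14.500 = 1047.999 m²/s².
v = √1047.999 = 32.373 m/s.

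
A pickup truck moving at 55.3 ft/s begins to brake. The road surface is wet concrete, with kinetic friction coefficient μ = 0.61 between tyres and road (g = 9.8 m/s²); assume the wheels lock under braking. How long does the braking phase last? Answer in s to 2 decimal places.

Braking time ≈ 2.82 s

55.3 ft/s × 0.3048 = 16.8554 m/s.
a = μg = 0.61 × 9.8 = 5.978 m/s².
Braking time = v/a = 16.8554 / 5.978 = 2.820 s.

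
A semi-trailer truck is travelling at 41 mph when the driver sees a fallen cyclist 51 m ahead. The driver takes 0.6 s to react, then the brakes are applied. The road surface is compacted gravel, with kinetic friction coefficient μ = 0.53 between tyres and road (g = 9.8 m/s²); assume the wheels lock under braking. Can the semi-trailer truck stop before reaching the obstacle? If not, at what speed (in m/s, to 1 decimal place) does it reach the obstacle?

41 mph × 0.44704 = 18.3286 m/s.
a = μg = 0.53 × 9.8 = 5.194 m/s².
Reaction distance = 18.3286 × 0.6 = 10.997 m.
Braking distance = v²/(2a) = 335.938 / 10.388 = 32.339 m.
Total stopping distance = 10.997 + 32.339 = 43.336 m, vs 51 m available — it stops with 51 − 43.336 = 7.664 m to spare.

Yes — it stops about 7.7 m short of the obstacle, so it never reaches it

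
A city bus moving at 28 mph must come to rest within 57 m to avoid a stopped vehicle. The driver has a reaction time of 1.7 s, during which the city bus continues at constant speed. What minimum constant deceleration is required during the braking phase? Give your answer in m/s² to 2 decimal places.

28 mph × 0.44704 = 12.5171 m/s.
Distance covered during reaction = 12.5171 × 1.7 = 21.279 m.
Distance available for braking: 57 − 21.279 = 35.721 m.
v² = 2a·d ⇒ a = v²/(2d) = 12.5171² / (2 × 35.721) = 156.678 / 71.442 = 2.1931 m/s².

Required deceleration ≈ 2.19 m/s²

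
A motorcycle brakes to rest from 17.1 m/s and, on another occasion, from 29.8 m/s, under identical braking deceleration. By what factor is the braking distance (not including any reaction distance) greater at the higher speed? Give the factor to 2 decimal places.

Factor ≈ 3.04

Braking distance d = v²/(2a), so with a fixed, d ∝ v².
Factor = (29.8/17.1)² = 1.7427² = 3.0370.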